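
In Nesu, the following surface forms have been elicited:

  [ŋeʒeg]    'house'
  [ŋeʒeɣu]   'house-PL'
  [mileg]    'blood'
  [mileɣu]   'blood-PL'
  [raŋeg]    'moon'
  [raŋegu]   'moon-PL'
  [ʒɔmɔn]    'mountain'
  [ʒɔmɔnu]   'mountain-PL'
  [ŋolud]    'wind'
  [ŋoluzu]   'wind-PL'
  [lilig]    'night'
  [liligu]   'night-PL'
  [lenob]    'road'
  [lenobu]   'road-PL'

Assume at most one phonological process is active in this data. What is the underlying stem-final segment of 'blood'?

The stem for 'blood' ends in [g] in [mileg] but [ɣ] in [mileɣu].
Compare 'moon', with invariant [g] in [raŋeg] and [raŋegu]: an analysis with underlying /g/ and a rule producing [ɣ] before the PL suffix would wrongly predict alternation here too.
The underlying segment must be /ɣ/; voiced fricatives become stops word-finally, yielding [g] there.

/ɣ/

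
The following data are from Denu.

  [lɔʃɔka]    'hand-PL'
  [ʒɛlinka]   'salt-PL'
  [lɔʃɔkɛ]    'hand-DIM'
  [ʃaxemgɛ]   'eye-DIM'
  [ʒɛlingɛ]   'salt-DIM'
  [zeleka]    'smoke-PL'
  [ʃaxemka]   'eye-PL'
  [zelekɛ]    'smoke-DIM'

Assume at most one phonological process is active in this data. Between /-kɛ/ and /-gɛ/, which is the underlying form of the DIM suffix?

The DIM suffix surfaces as [-gɛ] and [-kɛ], depending on the final segment of the stem.
By contrast the PL suffix keeps its initial [k] throughout — that segment must be underlying.
The DIM suffix is therefore /-gɛ/ underlyingly, with post-vocalic devoicing: voiced stops become voiceless after a vowel.

/-gɛ/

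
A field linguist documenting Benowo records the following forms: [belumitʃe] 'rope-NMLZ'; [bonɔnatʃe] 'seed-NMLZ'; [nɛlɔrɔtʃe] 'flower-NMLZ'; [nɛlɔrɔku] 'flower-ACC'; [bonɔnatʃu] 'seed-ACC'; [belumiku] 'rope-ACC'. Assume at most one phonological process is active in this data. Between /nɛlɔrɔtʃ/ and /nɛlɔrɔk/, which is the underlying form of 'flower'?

/nɛlɔrɔk/

The stem for 'flower' ends in [tʃ] in [nɛlɔrɔtʃe] but [k] in [nɛlɔrɔku].
Compare 'seed', with invariant [tʃ] in [bonɔnatʃe] and [bonɔnatʃu]: an analysis with underlying /tʃ/ and a rule producing [k] before the ACC suffix would wrongly predict alternation here too.
Therefore /k/ is basic and [tʃ] is derived by palatalization before a front vowel (/k/ becomes palato-alveolar [tʃ] before a front vowel).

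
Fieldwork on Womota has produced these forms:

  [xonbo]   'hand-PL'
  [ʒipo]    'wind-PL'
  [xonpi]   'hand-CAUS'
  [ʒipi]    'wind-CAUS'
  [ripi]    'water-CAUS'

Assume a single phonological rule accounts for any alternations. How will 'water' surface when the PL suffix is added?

[ripo]

The PL morpheme has two allomorphs, [-bo] and [-po].
The CAUS suffix, which begins with [p], is invariant after every stem; so [p] is not altered by any rule here.
The PL suffix is therefore /-bo/ underlyingly, with post-vocalic devoicing: voiced stops become voiceless after a vowel.
After 'water', which ends in a vowel, the suffix surfaces as [-po], giving [ripo].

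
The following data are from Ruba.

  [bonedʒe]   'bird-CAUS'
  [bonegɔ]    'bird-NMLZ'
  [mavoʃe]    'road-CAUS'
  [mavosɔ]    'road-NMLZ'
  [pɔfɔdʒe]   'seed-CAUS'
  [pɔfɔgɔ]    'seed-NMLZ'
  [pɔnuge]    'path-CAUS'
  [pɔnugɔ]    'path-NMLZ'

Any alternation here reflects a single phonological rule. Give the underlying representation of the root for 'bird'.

/bonedʒ/

In [bonedʒe] and [bonegɔ] the final segment of 'bird' alternates: [dʒ] ~ [g].
Compare 'path', with invariant [g] in [pɔnuge] and [pɔnugɔ]: an analysis with underlying /g/ and a rule producing [dʒ] before the CAUS suffix would wrongly predict alternation here too.
The underlying segment must be /dʒ/; palato-alveolar /dʒ/ and /ʃ/ become [g] and [s] when no front vowel follows, yielding [g] there.
Hence 'bird' is /bonedʒ/ underlyingly.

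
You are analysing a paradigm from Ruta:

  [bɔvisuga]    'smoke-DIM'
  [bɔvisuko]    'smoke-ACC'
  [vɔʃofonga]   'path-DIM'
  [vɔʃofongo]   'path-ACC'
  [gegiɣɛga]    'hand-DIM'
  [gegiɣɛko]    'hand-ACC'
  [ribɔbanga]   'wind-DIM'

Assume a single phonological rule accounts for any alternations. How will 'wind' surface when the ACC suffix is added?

[ribɔbango]

The ACC morpheme has two allomorphs, [-go] and [-ko].
The DIM suffix, which begins with [g], is invariant after every stem; so [g] is not altered by any rule here.
So the underlying form is /-ko/, and voiceless stops become voiced after a nasal.
After 'wind', which ends in a nasal, the suffix surfaces as [-go], giving [ribɔbango].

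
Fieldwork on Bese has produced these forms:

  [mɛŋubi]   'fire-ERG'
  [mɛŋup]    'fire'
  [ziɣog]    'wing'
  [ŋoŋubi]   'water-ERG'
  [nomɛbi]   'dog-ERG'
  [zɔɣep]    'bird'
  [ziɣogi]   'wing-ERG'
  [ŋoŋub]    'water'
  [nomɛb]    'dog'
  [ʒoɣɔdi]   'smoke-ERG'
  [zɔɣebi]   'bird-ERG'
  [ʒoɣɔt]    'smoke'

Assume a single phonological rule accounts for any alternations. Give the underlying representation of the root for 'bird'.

'bird' shows [b] ~ [p] at the end of the stem ([zɔɣebi] vs [zɔɣep]).
If /b/ were underlying and a rule turned it into [p] in isolation, 'dog' would also alternate; but it has [b] in both [nomɛbi] and [nomɛb].
The alternation reflects intervocalic voicing: voiceless stops become voiced between vowels. /p/ is underlying.
Hence 'bird' is /zɔɣep/ underlyingly.

/zɔɣep/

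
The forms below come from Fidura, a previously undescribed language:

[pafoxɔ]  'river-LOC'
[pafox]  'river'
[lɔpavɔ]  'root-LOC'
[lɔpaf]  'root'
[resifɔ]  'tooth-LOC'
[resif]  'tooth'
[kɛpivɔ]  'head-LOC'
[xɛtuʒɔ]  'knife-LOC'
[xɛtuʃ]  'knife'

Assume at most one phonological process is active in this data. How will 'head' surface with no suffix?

[kɛpif]

In [lɔpavɔ] and [lɔpaf] the final segment of 'root' alternates: [v] ~ [f].
But 'tooth' keeps [f] in both environments ([resifɔ], [resif]), so there is no rule changing /f/ to [v] before the LOC suffix.
So /v/ is underlying, and a rule of word-final obstruent devoicing — voiced obstruents become voiceless word-finally — gives [f].
The one attested form of 'head', [kɛpivɔ], shows underlying /kɛpiv/. Applying the same rule word-finally gives [kɛpif].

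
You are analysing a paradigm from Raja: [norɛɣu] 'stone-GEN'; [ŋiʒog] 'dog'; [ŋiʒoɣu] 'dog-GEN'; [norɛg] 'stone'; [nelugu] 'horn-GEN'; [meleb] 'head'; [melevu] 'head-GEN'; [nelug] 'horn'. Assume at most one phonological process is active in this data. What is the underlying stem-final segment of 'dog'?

The stem for 'dog' ends in [ɣ] in [ŋiʒoɣu] but [g] in [ŋiʒog].
If /g/ were underlying and a rule turned it into [ɣ] before the GEN suffix, 'horn' would also alternate; but it has [g] in both [nelugu] and [nelug].
The underlying segment must be /ɣ/; voiced fricatives become stops word-finally, yielding [g] there.

/ɣ/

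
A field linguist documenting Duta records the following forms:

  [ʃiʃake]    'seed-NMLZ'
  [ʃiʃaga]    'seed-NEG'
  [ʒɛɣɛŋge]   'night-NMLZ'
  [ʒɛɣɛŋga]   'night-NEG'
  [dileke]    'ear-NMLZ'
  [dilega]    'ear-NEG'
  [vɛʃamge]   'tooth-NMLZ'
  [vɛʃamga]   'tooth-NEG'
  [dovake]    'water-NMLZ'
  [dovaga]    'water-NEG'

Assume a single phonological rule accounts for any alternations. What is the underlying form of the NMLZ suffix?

/-ke/

The NMLZ suffix surfaces as [-ge] and [-ke], depending on the final segment of the stem.
By contrast the NEG suffix keeps its initial [g] throughout — that segment must be underlying.
So the underlying form is /-ke/, and voiceless stops become voiced after a nasal.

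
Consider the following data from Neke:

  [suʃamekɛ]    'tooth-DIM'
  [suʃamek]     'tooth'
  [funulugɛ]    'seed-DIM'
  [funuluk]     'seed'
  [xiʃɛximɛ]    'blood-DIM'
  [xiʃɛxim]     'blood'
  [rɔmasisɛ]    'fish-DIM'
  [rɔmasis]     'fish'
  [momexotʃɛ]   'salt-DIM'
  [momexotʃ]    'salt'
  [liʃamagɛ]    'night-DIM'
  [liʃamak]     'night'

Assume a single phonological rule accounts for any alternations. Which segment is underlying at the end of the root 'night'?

/g/

In [liʃamagɛ] and [liʃamak] the final segment of 'night' alternates: [g] ~ [k].
But 'tooth' keeps [k] in both environments ([suʃamekɛ], [suʃamek]), so there is no rule changing /k/ to [g] before the DIM suffix.
Therefore /g/ is basic and [k] is derived by word-final obstruent devoicing (voiced obstruents become voiceless word-finally).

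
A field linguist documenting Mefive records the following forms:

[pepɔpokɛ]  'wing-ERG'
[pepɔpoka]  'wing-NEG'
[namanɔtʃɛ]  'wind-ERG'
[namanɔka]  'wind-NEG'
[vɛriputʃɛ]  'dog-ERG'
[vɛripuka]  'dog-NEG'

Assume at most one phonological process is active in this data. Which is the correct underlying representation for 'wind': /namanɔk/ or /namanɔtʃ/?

/namanɔtʃ/

'wind' shows [tʃ] ~ [k] at the end of the stem ([namanɔtʃɛ] vs [namanɔka]).
But 'wing' keeps [k] in both environments ([pepɔpokɛ], [pepɔpoka]), so there is no rule changing /k/ to [tʃ] before the ERG suffix.
The alternation reflects depalatalization: palato-alveolar /tʃ/ becomes [k] when no front vowel follows. /tʃ/ is underlying.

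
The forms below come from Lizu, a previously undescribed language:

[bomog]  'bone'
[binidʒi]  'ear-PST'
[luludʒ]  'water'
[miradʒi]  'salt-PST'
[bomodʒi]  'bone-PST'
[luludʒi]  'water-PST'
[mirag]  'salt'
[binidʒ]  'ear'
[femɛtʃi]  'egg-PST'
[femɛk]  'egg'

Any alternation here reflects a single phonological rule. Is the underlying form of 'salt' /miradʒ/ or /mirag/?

/mirag/

'salt' shows [dʒ] ~ [g] at the end of the stem ([miradʒi] vs [mirag]).
Compare 'ear', with invariant [dʒ] in [binidʒi] and [binidʒ]: an analysis with underlying /dʒ/ and a rule producing [g] in isolation would wrongly predict alternation here too.
The alternation reflects palatalization before a front vowel: /k/ and /g/ become palato-alveolar [tʃ] and [dʒ] before a front vowel. /g/ is underlying.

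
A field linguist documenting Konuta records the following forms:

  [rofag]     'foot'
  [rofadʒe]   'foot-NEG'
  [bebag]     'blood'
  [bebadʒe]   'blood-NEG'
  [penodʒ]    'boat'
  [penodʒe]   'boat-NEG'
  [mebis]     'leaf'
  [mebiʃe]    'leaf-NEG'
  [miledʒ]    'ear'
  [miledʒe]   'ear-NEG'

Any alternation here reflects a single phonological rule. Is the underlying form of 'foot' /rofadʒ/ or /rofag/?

In [rofag] and [rofadʒe] the final segment of 'foot' alternates: [g] ~ [dʒ].
Compare 'boat', with invariant [dʒ] in [penodʒ] and [penodʒe]: an analysis with underlying /dʒ/ and a rule producing [g] in isolation would wrongly predict alternation here too.
The underlying segment must be /g/; /g/ and /s/ become palato-alveolar [dʒ] and [ʃ] before a front vowel, yielding [dʒ] there.

/rofag/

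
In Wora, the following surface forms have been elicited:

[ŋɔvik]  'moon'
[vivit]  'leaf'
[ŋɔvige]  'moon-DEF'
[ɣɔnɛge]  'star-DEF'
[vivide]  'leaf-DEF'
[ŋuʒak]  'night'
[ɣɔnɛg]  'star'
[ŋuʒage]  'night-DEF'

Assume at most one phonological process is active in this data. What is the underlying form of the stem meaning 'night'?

The root 'night' surfaces as [ŋuʒak] and [ŋuʒage], with a stem-final [k] ~ [g] alternation.
If /g/ were underlying and a rule turned it into [k] in isolation, 'star' would also alternate; but it has [g] in both [ɣɔnɛg] and [ɣɔnɛge].
Therefore /k/ is basic and [g] is derived by intervocalic voicing (voiceless stops become voiced between vowels).
The underlying form of 'night' is therefore /ŋuʒak/.

/ŋuʒak/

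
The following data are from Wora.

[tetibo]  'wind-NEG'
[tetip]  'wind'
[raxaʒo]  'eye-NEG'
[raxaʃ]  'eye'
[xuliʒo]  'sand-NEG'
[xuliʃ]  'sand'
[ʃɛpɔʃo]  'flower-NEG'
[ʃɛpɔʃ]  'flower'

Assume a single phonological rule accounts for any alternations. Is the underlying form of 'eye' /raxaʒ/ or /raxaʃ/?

/raxaʒ/

'eye' shows [ʒ] ~ [ʃ] at the end of the stem ([raxaʒo] vs [raxaʃ]).
Compare 'flower', with invariant [ʃ] in [ʃɛpɔʃo] and [ʃɛpɔʃ]: an analysis with underlying /ʃ/ and a rule producing [ʒ] before the NEG suffix would wrongly predict alternation here too.
So /ʒ/ is underlying, and a rule of word-final obstruent devoicing — voiced obstruents become voiceless word-finally — gives [ʃ].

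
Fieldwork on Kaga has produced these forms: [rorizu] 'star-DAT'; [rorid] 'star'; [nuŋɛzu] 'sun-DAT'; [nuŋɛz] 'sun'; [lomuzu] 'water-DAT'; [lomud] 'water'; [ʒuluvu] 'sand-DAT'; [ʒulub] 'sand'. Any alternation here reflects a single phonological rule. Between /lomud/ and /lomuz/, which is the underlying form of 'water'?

In [lomuzu] and [lomud] the final segment of 'water' alternates: [z] ~ [d].
But 'sun' keeps [z] in both environments ([nuŋɛzu], [nuŋɛz]), so there is no rule changing /z/ to [d] in isolation.
So /d/ is underlying, and a rule of intervocalic spirantization — voiced stops become fricatives between vowels — gives [z].

/lomud/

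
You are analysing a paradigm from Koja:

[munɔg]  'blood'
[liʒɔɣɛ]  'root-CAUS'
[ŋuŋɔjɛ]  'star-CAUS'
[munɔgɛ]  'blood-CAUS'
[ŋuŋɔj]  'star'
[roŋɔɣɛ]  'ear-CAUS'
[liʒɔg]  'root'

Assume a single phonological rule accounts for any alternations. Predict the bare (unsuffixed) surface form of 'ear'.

In [liʒɔɣɛ] and [liʒɔg] the final segment of 'root' alternates: [ɣ] ~ [g].
The stem 'blood' ([munɔgɛ], [munɔg]) shows [g] unchanged in both environments, so [g] cannot be basic with [ɣ] derived before the CAUS suffix.
Therefore /ɣ/ is basic and [g] is derived by word-final hardening (voiced fricatives become stops word-finally).
The one attested form of 'ear', [roŋɔɣɛ], shows underlying /roŋɔɣ/. Applying the same rule word-finally gives [roŋɔg].

[roŋɔg]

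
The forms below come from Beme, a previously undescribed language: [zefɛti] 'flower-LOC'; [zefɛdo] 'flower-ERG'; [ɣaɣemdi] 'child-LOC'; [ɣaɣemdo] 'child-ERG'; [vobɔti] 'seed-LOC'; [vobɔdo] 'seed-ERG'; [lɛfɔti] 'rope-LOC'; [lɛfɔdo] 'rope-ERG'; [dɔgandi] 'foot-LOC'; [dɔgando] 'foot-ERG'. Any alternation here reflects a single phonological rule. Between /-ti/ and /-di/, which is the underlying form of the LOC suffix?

The LOC suffix surfaces as [-di] and [-ti], depending on the final segment of the stem.
By contrast the ERG suffix keeps its initial [d] throughout — that segment must be underlying.
So the underlying form is /-ti/, and voiceless stops become voiced after a nasal.

/-ti/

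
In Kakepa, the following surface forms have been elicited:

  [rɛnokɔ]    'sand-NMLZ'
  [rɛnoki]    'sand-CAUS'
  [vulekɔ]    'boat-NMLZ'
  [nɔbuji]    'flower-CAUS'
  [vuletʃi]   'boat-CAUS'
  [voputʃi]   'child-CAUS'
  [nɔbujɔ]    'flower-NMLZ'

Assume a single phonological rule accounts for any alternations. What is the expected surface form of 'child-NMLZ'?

'boat' shows [tʃ] ~ [k] at the end of the stem ([vuletʃi] vs [vulekɔ]).
But 'sand' keeps [k] in both environments ([rɛnoki], [rɛnokɔ]), so there is no rule changing /k/ to [tʃ] before the CAUS suffix.
The underlying segment must be /tʃ/; palato-alveolar /tʃ/ becomes [k] when no front vowel follows, yielding [k] there.
From [voputʃi] the stem 'child' is /voputʃ/; when no front vowel follows this yields [vopukɔ].

[vopukɔ]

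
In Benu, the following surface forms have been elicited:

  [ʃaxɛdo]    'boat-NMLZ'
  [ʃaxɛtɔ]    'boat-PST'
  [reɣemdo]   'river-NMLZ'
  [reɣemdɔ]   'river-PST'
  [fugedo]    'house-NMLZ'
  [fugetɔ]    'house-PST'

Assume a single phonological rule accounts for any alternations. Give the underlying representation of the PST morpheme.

/-tɔ/

The PST morpheme has two allomorphs, [-dɔ] and [-tɔ].
The NMLZ suffix, which begins with [d], is invariant after every stem; so [d] is not altered by any rule here.
So the underlying form is /-tɔ/, and voiceless stops become voiced after a nasal.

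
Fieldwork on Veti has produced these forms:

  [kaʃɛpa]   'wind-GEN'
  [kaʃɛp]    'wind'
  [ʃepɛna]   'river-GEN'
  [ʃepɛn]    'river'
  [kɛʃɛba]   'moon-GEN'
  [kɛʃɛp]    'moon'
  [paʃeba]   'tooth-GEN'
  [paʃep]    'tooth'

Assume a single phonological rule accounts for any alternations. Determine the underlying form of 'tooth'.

The stem for 'tooth' ends in [b] in [paʃeba] but [p] in [paʃep].
Compare 'wind', with invariant [p] in [kaʃɛpa] and [kaʃɛp]: an analysis with underlying /p/ and a rule producing [b] before the GEN suffix would wrongly predict alternation here too.
Therefore /b/ is basic and [p] is derived by word-final obstruent devoicing (voiced obstruents become voiceless word-finally).
Hence 'tooth' is /paʃeb/ underlyingly.

/paʃeb/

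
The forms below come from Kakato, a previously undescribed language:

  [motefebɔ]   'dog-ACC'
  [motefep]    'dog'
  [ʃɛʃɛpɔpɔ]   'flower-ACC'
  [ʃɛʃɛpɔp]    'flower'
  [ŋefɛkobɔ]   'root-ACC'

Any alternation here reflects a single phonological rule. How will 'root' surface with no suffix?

[ŋefɛkop]

The root 'dog' surfaces as [motefebɔ] and [motefep], with a stem-final [b] ~ [p] alternation.
Compare 'flower', with invariant [p] in [ʃɛʃɛpɔpɔ] and [ʃɛʃɛpɔp]: an analysis with underlying /p/ and a rule producing [b] before the ACC suffix would wrongly predict alternation here too.
Therefore /b/ is basic and [p] is derived by word-final obstruent devoicing (voiced obstruents become voiceless word-finally).
From [ŋefɛkobɔ] the stem 'root' is /ŋefɛkob/; word-finally this yields [ŋefɛkop].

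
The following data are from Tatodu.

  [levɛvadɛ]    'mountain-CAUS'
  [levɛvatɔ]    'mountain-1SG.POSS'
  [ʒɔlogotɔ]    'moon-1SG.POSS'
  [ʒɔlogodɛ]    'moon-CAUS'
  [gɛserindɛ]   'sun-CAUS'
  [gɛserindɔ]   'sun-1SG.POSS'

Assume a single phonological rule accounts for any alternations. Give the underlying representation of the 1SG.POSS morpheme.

/-tɔ/

The 1SG.POSS suffix surfaces as [-dɔ] and [-tɔ], depending on the final segment of the stem.
The CAUS suffix, which begins with [d], is invariant after every stem; so [d] is not altered by any rule here.
The 1SG.POSS suffix is therefore /-tɔ/ underlyingly, with post-nasal voicing: voiceless stops become voiced after a nasal.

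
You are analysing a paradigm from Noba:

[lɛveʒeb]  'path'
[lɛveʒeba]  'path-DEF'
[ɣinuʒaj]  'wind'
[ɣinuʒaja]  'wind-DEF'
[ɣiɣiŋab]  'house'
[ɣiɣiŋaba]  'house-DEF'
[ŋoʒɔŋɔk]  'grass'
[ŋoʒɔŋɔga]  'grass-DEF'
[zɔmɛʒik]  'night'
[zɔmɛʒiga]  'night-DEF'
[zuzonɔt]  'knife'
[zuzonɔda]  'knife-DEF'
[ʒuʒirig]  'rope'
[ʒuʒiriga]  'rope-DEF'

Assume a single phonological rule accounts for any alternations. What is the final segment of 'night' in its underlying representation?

/k/

'night' shows [k] ~ [g] at the end of the stem ([zɔmɛʒik] vs [zɔmɛʒiga]).
If /g/ were underlying and a rule turned it into [k] in isolation, 'rope' would also alternate; but it has [g] in both [ʒuʒirig] and [ʒuʒiriga].
The alternation reflects intervocalic voicing: voiceless stops become voiced between vowels. /k/ is underlying.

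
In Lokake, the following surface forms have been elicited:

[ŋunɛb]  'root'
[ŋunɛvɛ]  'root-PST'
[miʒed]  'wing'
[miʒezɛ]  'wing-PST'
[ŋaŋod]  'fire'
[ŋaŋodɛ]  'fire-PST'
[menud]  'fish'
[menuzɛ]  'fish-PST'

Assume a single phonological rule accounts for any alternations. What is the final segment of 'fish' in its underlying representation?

The root 'fish' surfaces as [menud] and [menuzɛ], with a stem-final [d] ~ [z] alternation.
The stem 'fire' ([ŋaŋod], [ŋaŋodɛ]) shows [d] unchanged in both environments, so [d] cannot be basic with [z] derived before the PST suffix.
Therefore /z/ is basic and [d] is derived by word-final hardening (voiced fricatives become stops word-finally).

/z/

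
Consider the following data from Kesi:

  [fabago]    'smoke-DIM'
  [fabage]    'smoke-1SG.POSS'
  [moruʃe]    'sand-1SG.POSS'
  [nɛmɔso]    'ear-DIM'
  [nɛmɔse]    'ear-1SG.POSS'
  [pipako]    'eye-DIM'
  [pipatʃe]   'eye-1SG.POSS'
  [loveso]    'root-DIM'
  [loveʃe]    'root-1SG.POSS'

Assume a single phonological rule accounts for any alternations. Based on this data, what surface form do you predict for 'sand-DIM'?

The root 'root' surfaces as [loveso] and [loveʃe], with a stem-final [s] ~ [ʃ] alternation.
The stem 'ear' ([nɛmɔso], [nɛmɔse]) shows [s] unchanged in both environments, so [s] cannot be basic with [ʃ] derived before the 1SG.POSS suffix.
Therefore /ʃ/ is basic and [s] is derived by depalatalization (palato-alveolar /tʃ/ and /ʃ/ become [k] and [s] when no front vowel follows).
From [moruʃe] the stem 'sand' is /moruʃ/; when no front vowel follows this yields [moruso].

[moruso]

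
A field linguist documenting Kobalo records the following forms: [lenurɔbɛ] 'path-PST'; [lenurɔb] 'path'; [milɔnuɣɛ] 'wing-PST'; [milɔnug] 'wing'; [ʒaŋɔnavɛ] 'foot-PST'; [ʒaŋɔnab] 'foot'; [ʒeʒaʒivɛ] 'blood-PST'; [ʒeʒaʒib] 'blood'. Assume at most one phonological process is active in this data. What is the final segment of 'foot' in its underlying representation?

'foot' shows [v] ~ [b] at the end of the stem ([ʒaŋɔnavɛ] vs [ʒaŋɔnab]).
Compare 'path', with invariant [b] in [lenurɔbɛ] and [lenurɔb]: an analysis with underlying /b/ and a rule producing [v] before the PST suffix would wrongly predict alternation here too.
The alternation reflects word-final hardening: voiced fricatives become stops word-finally. /v/ is underlying.

/v/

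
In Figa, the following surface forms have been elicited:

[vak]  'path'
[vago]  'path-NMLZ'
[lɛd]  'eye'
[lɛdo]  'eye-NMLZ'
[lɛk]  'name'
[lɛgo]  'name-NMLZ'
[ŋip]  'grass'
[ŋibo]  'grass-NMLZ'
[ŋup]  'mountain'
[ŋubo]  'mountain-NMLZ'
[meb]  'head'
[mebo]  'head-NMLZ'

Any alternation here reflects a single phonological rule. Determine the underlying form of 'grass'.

In [ŋip] and [ŋibo] the final segment of 'grass' alternates: [p] ~ [b].
Compare 'head', with invariant [b] in [meb] and [mebo]: an analysis with underlying /b/ and a rule producing [p] in isolation would wrongly predict alternation here too.
Therefore /p/ is basic and [b] is derived by intervocalic voicing (voiceless stops become voiced between vowels).
So 'grass' = /ŋip/.

/ŋip/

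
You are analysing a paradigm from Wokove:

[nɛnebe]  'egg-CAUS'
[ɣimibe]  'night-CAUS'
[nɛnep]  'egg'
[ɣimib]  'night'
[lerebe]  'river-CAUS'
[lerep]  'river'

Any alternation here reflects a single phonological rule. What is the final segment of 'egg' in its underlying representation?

The stem for 'egg' ends in [p] in [nɛnep] but [b] in [nɛnebe].
Compare 'night', with invariant [b] in [ɣimib] and [ɣimibe]: an analysis with underlying /b/ and a rule producing [p] in isolation would wrongly predict alternation here too.
The alternation reflects intervocalic voicing: voiceless stops become voiced between vowels. /p/ is underlying.

/p/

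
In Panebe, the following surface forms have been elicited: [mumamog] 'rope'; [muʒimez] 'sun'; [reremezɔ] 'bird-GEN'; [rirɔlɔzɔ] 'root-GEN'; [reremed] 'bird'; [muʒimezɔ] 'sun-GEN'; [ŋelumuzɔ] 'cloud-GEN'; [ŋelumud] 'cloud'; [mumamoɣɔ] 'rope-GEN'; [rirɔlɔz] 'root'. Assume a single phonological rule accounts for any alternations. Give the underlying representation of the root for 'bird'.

In [reremezɔ] and [reremed] the final segment of 'bird' alternates: [z] ~ [d].
The stem 'sun' ([muʒimezɔ], [muʒimez]) shows [z] unchanged in both environments, so [z] cannot be basic with [d] derived in isolation.
The alternation reflects intervocalic spirantization: voiced stops become fricatives between vowels. /d/ is underlying.
So 'bird' = /reremed/.

/reremed/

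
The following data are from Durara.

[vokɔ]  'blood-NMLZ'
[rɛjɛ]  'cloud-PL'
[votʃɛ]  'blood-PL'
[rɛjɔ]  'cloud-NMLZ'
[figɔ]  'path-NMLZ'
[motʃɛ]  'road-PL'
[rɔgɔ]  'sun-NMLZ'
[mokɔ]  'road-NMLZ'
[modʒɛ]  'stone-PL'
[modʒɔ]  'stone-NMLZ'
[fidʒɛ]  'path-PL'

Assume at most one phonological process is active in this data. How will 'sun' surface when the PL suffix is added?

[rɔdʒɛ]

'path' shows [g] ~ [dʒ] at the end of the stem ([figɔ] vs [fidʒɛ]).
But 'stone' keeps [dʒ] in both environments ([modʒɔ], [modʒɛ]), so there is no rule changing /dʒ/ to [g] before the NMLZ suffix.
So /g/ is underlying, and a rule of palatalization before a front vowel — /k/ and /g/ become palato-alveolar [tʃ] and [dʒ] before a front vowel — gives [dʒ].
From [rɔgɔ] the stem 'sun' is /rɔg/; before a front vowel this yields [rɔdʒɛ].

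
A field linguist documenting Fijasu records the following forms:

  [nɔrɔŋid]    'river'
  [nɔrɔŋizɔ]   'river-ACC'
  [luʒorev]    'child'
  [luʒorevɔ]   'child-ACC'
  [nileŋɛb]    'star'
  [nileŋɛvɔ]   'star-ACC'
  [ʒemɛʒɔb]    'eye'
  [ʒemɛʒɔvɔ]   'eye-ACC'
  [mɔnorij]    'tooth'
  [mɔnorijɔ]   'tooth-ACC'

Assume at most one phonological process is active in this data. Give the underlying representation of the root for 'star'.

/nileŋɛb/

'star' shows [b] ~ [v] at the end of the stem ([nileŋɛb] vs [nileŋɛvɔ]).
But 'child' keeps [v] in both environments ([luʒorev], [luʒorevɔ]), so there is no rule changing /v/ to [b] in isolation.
Therefore /b/ is basic and [v] is derived by intervocalic spirantization (voiced stops become fricatives between vowels).
Hence 'star' is /nileŋɛb/ underlyingly.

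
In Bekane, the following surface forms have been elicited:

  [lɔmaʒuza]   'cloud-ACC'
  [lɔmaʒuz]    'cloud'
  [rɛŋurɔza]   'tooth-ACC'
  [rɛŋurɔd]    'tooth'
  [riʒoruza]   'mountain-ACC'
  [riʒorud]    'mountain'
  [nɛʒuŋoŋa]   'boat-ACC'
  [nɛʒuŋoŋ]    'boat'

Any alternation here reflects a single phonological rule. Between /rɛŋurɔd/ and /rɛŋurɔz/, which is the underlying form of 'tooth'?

/rɛŋurɔd/

The stem for 'tooth' ends in [z] in [rɛŋurɔza] but [d] in [rɛŋurɔd].
Compare 'cloud', with invariant [z] in [lɔmaʒuza] and [lɔmaʒuz]: an analysis with underlying /z/ and a rule producing [d] in isolation would wrongly predict alternation here too.
So /d/ is underlying, and a rule of intervocalic spirantization — voiced stops become fricatives between vowels — gives [z].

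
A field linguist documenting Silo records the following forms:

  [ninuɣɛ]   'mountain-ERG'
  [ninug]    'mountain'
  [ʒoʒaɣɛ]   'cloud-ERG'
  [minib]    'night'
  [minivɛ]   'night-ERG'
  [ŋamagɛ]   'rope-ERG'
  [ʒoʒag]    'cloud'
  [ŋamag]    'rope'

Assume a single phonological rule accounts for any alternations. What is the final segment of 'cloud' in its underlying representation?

/ɣ/

In [ʒoʒag] and [ʒoʒaɣɛ] the final segment of 'cloud' alternates: [g] ~ [ɣ].
Compare 'rope', with invariant [g] in [ŋamag] and [ŋamagɛ]: an analysis with underlying /g/ and a rule producing [ɣ] before the ERG suffix would wrongly predict alternation here too.
The underlying segment must be /ɣ/; voiced fricatives become stops word-finally, yielding [g] there.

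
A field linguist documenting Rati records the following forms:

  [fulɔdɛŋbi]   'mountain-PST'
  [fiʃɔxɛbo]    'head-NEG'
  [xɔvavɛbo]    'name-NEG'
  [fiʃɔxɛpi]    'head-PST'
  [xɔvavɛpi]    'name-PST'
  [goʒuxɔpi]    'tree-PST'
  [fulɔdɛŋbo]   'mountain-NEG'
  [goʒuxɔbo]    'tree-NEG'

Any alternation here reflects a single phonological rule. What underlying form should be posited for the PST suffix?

The PST morpheme has two allomorphs, [-bi] and [-pi].
The NEG suffix, which begins with [b], is invariant after every stem; so [b] is not altered by any rule here.
So the underlying form is /-pi/, and voiceless stops become voiced after a nasal.

/-pi/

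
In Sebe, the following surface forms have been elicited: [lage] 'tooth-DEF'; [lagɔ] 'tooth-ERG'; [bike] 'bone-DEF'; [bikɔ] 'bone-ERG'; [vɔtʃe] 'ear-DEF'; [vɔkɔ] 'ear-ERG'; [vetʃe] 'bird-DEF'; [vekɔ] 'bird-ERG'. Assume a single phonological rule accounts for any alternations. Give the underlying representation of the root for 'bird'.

In [vetʃe] and [vekɔ] the final segment of 'bird' alternates: [tʃ] ~ [k].
If /k/ were underlying and a rule turned it into [tʃ] before the DEF suffix, 'bone' would also alternate; but it has [k] in both [bike] and [bikɔ].
Therefore /tʃ/ is basic and [k] is derived by depalatalization (palato-alveolar /tʃ/ becomes [k] when no front vowel follows).
Hence 'bird' is /vetʃ/ underlyingly.

/vetʃ/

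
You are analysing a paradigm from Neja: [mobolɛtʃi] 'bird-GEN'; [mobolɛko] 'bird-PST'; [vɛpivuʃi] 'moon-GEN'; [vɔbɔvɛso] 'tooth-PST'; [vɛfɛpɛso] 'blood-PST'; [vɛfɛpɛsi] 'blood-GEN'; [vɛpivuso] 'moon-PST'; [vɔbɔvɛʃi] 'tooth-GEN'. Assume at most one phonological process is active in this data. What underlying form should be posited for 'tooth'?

The stem for 'tooth' ends in [s] in [vɔbɔvɛso] but [ʃ] in [vɔbɔvɛʃi].
But 'blood' keeps [s] in both environments ([vɛfɛpɛso], [vɛfɛpɛsi]), so there is no rule changing /s/ to [ʃ] before the GEN suffix.
So /ʃ/ is underlying, and a rule of depalatalization — palato-alveolar /tʃ/ and /ʃ/ become [k] and [s] when no front vowel follows — gives [s].

/vɔbɔvɛʃ/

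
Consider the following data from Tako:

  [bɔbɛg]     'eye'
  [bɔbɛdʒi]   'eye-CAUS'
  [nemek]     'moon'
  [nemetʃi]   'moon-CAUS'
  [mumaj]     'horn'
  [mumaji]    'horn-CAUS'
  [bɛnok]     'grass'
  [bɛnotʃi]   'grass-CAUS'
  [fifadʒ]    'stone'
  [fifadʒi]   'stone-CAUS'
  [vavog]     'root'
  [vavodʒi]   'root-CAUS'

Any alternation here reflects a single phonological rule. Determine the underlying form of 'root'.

In [vavog] and [vavodʒi] the final segment of 'root' alternates: [g] ~ [dʒ].
If /dʒ/ were underlying and a rule turned it into [g] in isolation, 'stone' would also alternate; but it has [dʒ] in both [fifadʒ] and [fifadʒi].
The alternation reflects palatalization before a front vowel: /k/ and /g/ become palato-alveolar [tʃ] and [dʒ] before a front vowel. /g/ is underlying.

/vavog/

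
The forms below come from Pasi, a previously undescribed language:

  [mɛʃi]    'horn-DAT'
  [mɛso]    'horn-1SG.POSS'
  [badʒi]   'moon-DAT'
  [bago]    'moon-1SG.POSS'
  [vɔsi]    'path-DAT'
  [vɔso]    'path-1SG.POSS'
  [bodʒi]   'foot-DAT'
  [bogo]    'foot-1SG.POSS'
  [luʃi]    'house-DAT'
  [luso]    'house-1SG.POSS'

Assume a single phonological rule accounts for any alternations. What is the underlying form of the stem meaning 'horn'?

The stem for 'horn' ends in [ʃ] in [mɛʃi] but [s] in [mɛso].
The stem 'path' ([vɔsi], [vɔso]) shows [s] unchanged in both environments, so [s] cannot be basic with [ʃ] derived before the DAT suffix.
Therefore /ʃ/ is basic and [s] is derived by depalatalization (palato-alveolar /dʒ/ and /ʃ/ become [g] and [s] when no front vowel follows).
Hence 'horn' is /mɛʃ/ underlyingly.

/mɛʃ/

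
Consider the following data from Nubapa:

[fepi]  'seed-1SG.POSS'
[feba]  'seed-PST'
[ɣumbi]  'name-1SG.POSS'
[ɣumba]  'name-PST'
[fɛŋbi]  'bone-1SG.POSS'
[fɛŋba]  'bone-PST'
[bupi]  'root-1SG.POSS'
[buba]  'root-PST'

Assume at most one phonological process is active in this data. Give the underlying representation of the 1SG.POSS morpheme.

The 1SG.POSS suffix surfaces as [-bi] and [-pi], depending on the final segment of the stem.
The PST suffix, which begins with [b], is invariant after every stem; so [b] is not altered by any rule here.
So the underlying form is /-pi/, and voiceless stops become voiced after a nasal.

/-pi/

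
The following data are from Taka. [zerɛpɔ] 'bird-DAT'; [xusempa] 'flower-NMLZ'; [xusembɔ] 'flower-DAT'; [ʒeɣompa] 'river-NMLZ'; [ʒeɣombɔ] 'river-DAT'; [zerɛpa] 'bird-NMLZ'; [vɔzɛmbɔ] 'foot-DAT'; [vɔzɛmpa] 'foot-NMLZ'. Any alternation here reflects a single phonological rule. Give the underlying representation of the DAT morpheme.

/-bɔ/

The DAT suffix surfaces as [-bɔ] and [-pɔ], depending on the final segment of the stem.
By contrast the NMLZ suffix keeps its initial [p] throughout — that segment must be underlying.
So the underlying form is /-bɔ/, and voiced stops become voiceless after a vowel.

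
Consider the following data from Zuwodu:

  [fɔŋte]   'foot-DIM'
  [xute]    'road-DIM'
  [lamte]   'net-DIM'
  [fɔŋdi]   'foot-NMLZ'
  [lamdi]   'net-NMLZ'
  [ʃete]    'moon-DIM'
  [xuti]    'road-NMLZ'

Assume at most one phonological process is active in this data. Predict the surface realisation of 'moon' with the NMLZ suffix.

[ʃeti]

The NMLZ suffix surfaces as [-di] and [-ti], depending on the final segment of the stem.
By contrast the DIM suffix keeps its initial [t] throughout — that segment must be underlying.
So the underlying form is /-di/, and voiced stops become voiceless after a vowel.
After 'moon', which ends in a vowel, the suffix surfaces as [-ti], giving [ʃeti].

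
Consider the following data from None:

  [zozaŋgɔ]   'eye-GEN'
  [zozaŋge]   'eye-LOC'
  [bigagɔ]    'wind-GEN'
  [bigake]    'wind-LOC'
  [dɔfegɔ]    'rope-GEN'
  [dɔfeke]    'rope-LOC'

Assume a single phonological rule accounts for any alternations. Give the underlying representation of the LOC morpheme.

/-ke/

The LOC suffix surfaces as [-ge] and [-ke], depending on the final segment of the stem.
By contrast the GEN suffix keeps its initial [g] throughout — that segment must be underlying.
So the underlying form is /-ke/, and voiceless stops become voiced after a nasal.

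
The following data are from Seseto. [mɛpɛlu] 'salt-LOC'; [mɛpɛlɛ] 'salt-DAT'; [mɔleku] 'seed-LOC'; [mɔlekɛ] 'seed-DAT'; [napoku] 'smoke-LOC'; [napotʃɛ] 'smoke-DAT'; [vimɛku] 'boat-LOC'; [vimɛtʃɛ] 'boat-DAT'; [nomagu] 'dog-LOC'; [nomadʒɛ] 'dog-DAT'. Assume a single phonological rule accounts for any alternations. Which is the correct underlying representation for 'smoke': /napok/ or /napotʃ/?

The stem for 'smoke' ends in [k] in [napoku] but [tʃ] in [napotʃɛ].
If /k/ were underlying and a rule turned it into [tʃ] before the DAT suffix, 'seed' would also alternate; but it has [k] in both [mɔleku] and [mɔlekɛ].
So /tʃ/ is underlying, and a rule of depalatalization — palato-alveolar /tʃ/ and /dʒ/ become [k] and [g] when no front vowel follows — gives [k].

/napotʃ/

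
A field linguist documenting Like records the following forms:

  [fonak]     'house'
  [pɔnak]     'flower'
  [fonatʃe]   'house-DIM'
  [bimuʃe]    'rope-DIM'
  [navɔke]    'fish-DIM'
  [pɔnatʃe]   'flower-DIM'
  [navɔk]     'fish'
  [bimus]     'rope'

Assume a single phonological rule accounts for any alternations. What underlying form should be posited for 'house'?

The root 'house' surfaces as [fonak] and [fonatʃe], with a stem-final [k] ~ [tʃ] alternation.
Compare 'fish', with invariant [k] in [navɔk] and [navɔke]: an analysis with underlying /k/ and a rule producing [tʃ] before the DIM suffix would wrongly predict alternation here too.
The alternation reflects depalatalization: palato-alveolar /tʃ/ and /ʃ/ become [k] and [s] when no front vowel follows. /tʃ/ is underlying.
Hence 'house' is /fonatʃ/ underlyingly.

/fonatʃ/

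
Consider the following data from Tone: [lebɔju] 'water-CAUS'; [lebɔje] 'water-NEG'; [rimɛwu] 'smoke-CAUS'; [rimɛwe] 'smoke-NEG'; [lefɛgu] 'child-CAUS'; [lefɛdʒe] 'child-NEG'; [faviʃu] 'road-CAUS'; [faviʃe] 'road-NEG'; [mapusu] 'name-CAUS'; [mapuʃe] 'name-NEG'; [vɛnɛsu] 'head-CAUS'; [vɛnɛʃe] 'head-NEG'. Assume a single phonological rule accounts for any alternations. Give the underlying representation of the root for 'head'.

'head' shows [s] ~ [ʃ] at the end of the stem ([vɛnɛsu] vs [vɛnɛʃe]).
Compare 'road', with invariant [ʃ] in [faviʃu] and [faviʃe]: an analysis with underlying /ʃ/ and a rule producing [s] before the CAUS suffix would wrongly predict alternation here too.
So /s/ is underlying, and a rule of palatalization before a front vowel — /g/ and /s/ become palato-alveolar [dʒ] and [ʃ] before a front vowel — gives [ʃ].

/vɛnɛs/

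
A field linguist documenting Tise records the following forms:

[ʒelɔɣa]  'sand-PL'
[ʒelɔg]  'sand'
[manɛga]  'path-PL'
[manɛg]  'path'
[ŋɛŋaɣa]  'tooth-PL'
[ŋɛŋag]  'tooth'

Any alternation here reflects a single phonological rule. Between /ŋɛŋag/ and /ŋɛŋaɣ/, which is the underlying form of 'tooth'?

'tooth' shows [ɣ] ~ [g] at the end of the stem ([ŋɛŋaɣa] vs [ŋɛŋag]).
Compare 'path', with invariant [g] in [manɛga] and [manɛg]: an analysis with underlying /g/ and a rule producing [ɣ] before the PL suffix would wrongly predict alternation here too.
The alternation reflects word-final hardening: voiced fricatives become stops word-finally. /ɣ/ is underlying.

/ŋɛŋaɣ/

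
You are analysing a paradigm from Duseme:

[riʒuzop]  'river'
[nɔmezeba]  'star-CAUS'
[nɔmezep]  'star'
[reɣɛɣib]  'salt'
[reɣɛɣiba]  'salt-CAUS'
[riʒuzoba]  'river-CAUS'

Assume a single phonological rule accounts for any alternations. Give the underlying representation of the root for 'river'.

The root 'river' surfaces as [riʒuzop] and [riʒuzoba], with a stem-final [p] ~ [b] alternation.
The stem 'salt' ([reɣɛɣib], [reɣɛɣiba]) shows [b] unchanged in both environments, so [b] cannot be basic with [p] derived in isolation.
So /p/ is underlying, and a rule of intervocalic voicing — voiceless stops become voiced between vowels — gives [b].
So 'river' = /riʒuzop/.

/riʒuzop/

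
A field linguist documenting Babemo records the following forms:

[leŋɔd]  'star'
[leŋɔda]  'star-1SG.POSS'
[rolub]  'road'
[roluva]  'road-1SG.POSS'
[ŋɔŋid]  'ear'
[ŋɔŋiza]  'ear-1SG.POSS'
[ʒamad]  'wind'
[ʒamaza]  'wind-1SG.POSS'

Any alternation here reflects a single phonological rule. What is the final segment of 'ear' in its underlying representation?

'ear' shows [d] ~ [z] at the end of the stem ([ŋɔŋid] vs [ŋɔŋiza]).
But 'star' keeps [d] in both environments ([leŋɔd], [leŋɔda]), so there is no rule changing /d/ to [z] before the 1SG.POSS suffix.
Therefore /z/ is basic and [d] is derived by word-final hardening (voiced fricatives become stops word-finally).

/z/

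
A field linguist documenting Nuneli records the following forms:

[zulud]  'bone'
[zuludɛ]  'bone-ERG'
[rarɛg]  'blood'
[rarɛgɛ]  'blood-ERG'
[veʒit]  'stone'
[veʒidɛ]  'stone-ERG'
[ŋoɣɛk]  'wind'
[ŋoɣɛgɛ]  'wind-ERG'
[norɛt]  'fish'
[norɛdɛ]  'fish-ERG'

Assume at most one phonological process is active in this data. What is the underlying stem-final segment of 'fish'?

/t/

The root 'fish' surfaces as [norɛt] and [norɛdɛ], with a stem-final [t] ~ [d] alternation.
But 'bone' keeps [d] in both environments ([zulud], [zuludɛ]), so there is no rule changing /d/ to [t] in isolation.
The underlying segment must be /t/; voiceless stops become voiced between vowels, yielding [d] there.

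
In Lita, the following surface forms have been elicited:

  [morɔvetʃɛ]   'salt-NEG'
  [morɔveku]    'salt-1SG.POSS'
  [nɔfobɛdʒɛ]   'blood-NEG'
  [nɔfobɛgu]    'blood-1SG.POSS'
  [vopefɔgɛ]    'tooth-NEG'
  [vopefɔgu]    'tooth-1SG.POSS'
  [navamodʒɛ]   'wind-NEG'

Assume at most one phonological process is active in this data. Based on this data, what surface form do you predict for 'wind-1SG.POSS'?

[navamogu]

'blood' shows [dʒ] ~ [g] at the end of the stem ([nɔfobɛdʒɛ] vs [nɔfobɛgu]).
The stem 'tooth' ([vopefɔgɛ], [vopefɔgu]) shows [g] unchanged in both environments, so [g] cannot be basic with [dʒ] derived before the NEG suffix.
The underlying segment must be /dʒ/; palato-alveolar /tʃ/ and /dʒ/ become [k] and [g] when no front vowel follows, yielding [g] there.
From [navamodʒɛ] the stem 'wind' is /navamodʒ/; when no front vowel follows this yields [navamogu].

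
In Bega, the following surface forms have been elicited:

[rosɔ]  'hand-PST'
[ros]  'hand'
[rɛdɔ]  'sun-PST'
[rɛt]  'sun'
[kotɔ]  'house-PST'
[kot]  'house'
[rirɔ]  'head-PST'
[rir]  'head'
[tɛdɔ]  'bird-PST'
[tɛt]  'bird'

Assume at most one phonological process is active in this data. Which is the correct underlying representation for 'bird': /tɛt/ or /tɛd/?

'bird' shows [d] ~ [t] at the end of the stem ([tɛdɔ] vs [tɛt]).
Compare 'house', with invariant [t] in [kotɔ] and [kot]: an analysis with underlying /t/ and a rule producing [d] before the PST suffix would wrongly predict alternation here too.
The alternation reflects word-final obstruent devoicing: voiced obstruents become voiceless word-finally. /d/ is underlying.

/tɛd/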